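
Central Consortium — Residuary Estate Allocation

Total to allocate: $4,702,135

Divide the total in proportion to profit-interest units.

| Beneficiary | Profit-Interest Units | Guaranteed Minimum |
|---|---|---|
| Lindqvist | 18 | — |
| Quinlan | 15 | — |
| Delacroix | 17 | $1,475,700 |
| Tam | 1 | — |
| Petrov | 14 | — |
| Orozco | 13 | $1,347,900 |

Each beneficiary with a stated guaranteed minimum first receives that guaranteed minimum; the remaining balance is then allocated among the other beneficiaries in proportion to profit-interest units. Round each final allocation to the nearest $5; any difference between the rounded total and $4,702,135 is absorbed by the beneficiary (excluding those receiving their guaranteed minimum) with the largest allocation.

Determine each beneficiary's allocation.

Lindqvist: $704,455; Quinlan: $587,040; Delacroix: $1,475,700; Tam: $39,135; Petrov: $547,905; Orozco: $1,347,900

Guaranteed amounts: Delacroix $1,475,700; Orozco $1,347,900. Residual $1,878,535.
Residual split over remaining profit-interest units 48: Lindqvist 704,450.62 → $704,450; Quinlan 587,042.19 → $587,040; Tam 39,136.15 → $39,135; Petrov 547,906.04 → $547,905.
Rounding difference +$5 applied to Lindqvist → $704,455.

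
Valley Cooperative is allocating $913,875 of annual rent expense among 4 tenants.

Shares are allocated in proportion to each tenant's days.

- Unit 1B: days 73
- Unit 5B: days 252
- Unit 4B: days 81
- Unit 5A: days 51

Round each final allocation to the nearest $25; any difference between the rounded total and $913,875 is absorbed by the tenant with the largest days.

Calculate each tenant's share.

Unit 1B: $145,975; Unit 5B: $503,950; Unit 4B: $161,975; Unit 5A: $101,975

Sum of days: 73 + 252 + 81 + 51 = 457.
Raw shares: Unit 1B 145,980.03; Unit 5B 503,931.07; Unit 4B 161,977.84; Unit 5A 101,986.05.
After rounding ($25): Unit 1B $145,975; Unit 5B $503,925; Unit 4B $161,975; Unit 5A $101,975. Sum = $913,850.
Difference $913,875 − $913,850 = +$25 applied to largest days (Unit 5B): Unit 5B becomes $503,950.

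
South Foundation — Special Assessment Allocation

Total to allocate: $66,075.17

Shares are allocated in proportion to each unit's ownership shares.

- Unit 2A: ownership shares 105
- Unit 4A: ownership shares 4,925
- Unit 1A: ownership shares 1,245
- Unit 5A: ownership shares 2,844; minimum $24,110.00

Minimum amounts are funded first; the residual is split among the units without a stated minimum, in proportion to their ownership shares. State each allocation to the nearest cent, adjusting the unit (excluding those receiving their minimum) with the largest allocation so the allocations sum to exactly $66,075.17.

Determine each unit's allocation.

Guaranteed amounts: Unit 5A $24,110.00. Residual $41,965.17.
Residual split over remaining ownership shares 6,275: Unit 2A 702.2060 → $702.21; Unit 4A 32,936.8067 → $32,936.81; Unit 1A 8,326.1572 → $8,326.16.
Rounding difference −$0.01 applied to Unit 4A → $32,936.80.

Unit 2A: $702.21; Unit 4A: $32,936.80; Unit 1A: $8,326.16; Unit 5A: $24,110.00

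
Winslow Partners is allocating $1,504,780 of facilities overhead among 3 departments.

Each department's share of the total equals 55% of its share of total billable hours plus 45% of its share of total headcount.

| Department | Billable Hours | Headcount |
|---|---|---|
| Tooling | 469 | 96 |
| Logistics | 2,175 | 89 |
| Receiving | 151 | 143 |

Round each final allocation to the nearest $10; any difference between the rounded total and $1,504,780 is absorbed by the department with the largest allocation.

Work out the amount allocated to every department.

Billable hours total 2,795; headcount total 328.
Combined weights (55% billable hours + 45% headcount): Tooling 0.2240; Logistics 0.5501; Receiving 0.2259.
Pro-rata amounts: Tooling 337,066.39; Logistics 827,779.60; Receiving 339,934.01.
After rounding ($10): Tooling $337,070; Logistics $827,780; Receiving $339,930. Sum = $1,504,780.
Sum already equals the total — no adjustment.

Tooling: $337,070; Logistics: $827,780; Receiving: $339,930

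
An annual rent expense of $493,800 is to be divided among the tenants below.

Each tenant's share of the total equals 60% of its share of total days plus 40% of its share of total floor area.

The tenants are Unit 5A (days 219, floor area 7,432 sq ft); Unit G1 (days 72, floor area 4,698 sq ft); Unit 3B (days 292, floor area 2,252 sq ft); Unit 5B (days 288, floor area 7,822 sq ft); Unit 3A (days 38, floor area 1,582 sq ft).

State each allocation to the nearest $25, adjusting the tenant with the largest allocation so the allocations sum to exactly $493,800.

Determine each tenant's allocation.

Days total 909; floor area total 23,786.
Composite weights (60% days + 40% floor area): Unit 5A 0.2695; Unit G1 0.1265; Unit 3B 0.2306; Unit 5B 0.3216; Unit 3A 0.0517.
Unrounded shares: Unit 5A 133,096.65; Unit G1 62,480.12; Unit 3B 113,875.36; Unit 5B 158,825.13; Unit 3A 25,522.74.
At nearest $25: Unit 5A $133,100; Unit G1 $62,475; Unit 3B $113,875; Unit 5B $158,825; Unit 3A $25,525. Sum = $493,800.
No rounding difference to absorb.

Unit 5A: $133,100 · Unit G1: $62,475 · Unit 3B: $113,875 · Unit 5B: $158,825 · Unit 3A: $25,525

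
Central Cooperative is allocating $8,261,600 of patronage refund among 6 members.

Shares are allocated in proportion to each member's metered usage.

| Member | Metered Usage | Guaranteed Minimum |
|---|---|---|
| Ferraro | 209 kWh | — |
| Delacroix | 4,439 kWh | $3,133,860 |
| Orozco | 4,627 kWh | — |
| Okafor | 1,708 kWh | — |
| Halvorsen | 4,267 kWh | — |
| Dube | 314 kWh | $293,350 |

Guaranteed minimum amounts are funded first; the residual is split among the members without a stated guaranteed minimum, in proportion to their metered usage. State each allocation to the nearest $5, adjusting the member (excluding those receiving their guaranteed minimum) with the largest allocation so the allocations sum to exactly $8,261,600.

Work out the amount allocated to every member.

Ferraro: $93,460; Delacroix: $3,133,860; Orozco: $2,069,070; Okafor: $763,770; Halvorsen: $1,908,090; Dube: $293,350

Fund the minimums — Delacroix $3,133,860; Dube $293,350. Balance $4,834,390.
Balance split over remaining metered usage 10,811: Ferraro 93,459.21 → $93,460; Orozco 2,069,070.63 → $2,069,070; Okafor 763,771.91 → $763,770; Halvorsen 1,908,088.26 → $1,908,090.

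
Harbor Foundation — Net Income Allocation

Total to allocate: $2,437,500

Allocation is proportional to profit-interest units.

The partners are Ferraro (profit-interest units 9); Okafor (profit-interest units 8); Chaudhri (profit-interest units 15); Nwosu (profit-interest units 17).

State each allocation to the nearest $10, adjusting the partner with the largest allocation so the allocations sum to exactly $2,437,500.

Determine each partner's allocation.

Ferraro: $447,700 · Okafor: $397,960 · Chaudhri: $746,170 · Nwosu: $845,670

Profit-interest units total: 49.
Raw shares: Ferraro 9/49 × $2,437,500 = 447,704.08; Okafor 8/49 × $2,437,500 = 397,959.18; Chaudhri 15/49 × $2,437,500 = 746,173.47; Nwosu 17/49 × $2,437,500 = 845,663.27.
Rounded to nearest $10: Ferraro $447,700; Okafor $397,960; Chaudhri $746,170; Nwosu $845,660. Sum = $2,437,490.
Difference $2,437,500 − $2,437,490 = +$10 applied to largest allocation (Nwosu): Nwosu becomes $845,670.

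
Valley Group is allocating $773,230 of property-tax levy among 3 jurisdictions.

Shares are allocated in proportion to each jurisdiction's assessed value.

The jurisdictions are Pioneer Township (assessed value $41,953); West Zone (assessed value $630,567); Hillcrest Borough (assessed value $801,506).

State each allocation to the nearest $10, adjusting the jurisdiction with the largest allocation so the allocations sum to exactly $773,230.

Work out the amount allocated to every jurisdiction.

Pioneer Township: $22,010 | West Zone: $330,780 | Hillcrest Borough: $420,440

Combined assessed value = 1,474,026.
Proportional shares: Pioneer Township 41,953/1,474,026 × $773,230 = 22,007.29; West Zone 630,567/1,474,026 × $773,230 = 330,776.61; Hillcrest Borough 801,506/1,474,026 × $773,230 = 420,446.10.
At nearest $10: Pioneer Township $22,010; West Zone $330,780; Hillcrest Borough $420,450. Sum = $773,240.
Difference $773,230 − $773,240 = −$10 applied to largest allocation (Hillcrest Borough): Hillcrest Borough becomes $420,440.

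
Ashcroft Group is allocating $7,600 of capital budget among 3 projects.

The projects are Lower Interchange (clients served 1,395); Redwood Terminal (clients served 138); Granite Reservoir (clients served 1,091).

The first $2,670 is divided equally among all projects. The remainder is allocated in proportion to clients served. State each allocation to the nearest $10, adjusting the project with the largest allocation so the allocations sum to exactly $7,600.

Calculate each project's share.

First tranche $2,670 split equally: $890 each.
Remainder $4,930 by clients served (total 2,624): Lower Interchange 2,620.94 → $2,620; Redwood Terminal 259.28 → $260; Granite Reservoir 2,049.78 → $2,050.
Totals: Lower Interchange $890 + $2,620 = $3,510; Redwood Terminal $890 + $260 = $1,150; Granite Reservoir $890 + $2,050 = $2,940.

Lower Interchange: $3,510 · Redwood Terminal: $1,150 · Granite Reservoir: $2,940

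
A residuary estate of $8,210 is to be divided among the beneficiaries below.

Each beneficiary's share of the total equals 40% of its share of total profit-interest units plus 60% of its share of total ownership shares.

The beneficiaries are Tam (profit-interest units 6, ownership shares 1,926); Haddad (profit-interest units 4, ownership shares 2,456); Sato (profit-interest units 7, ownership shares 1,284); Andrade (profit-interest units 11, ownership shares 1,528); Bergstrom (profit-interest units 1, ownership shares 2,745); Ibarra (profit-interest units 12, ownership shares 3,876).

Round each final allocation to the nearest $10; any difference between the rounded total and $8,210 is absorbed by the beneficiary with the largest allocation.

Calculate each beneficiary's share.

Tam: $1,170; Haddad: $1,200; Sato: $1,020; Andrade: $1,430; Bergstrom: $1,060; Ibarra: $2,330

Profit-interest units total 41; ownership shares total 13,815.
Composite weights (40% profit-interest units + 60% ownership shares): Tam 0.1422; Haddad 0.1457; Sato 0.1241; Andrade 0.1737; Bergstrom 0.1290; Ibarra 0.2854.
Proportional shares: Tam 1,167.34; Haddad 1,196.12; Sato 1,018.52; Andrade 1,425.91; Bergstrom 1,058.88; Ibarra 2,343.23.
After rounding ($10): Tam $1,170; Haddad $1,200; Sato $1,020; Andrade $1,430; Bergstrom $1,060; Ibarra $2,340. Sum = $8,220.
Difference $8,210 − $8,220 = −$10 applied to largest allocation (Ibarra): Ibarra becomes $2,330.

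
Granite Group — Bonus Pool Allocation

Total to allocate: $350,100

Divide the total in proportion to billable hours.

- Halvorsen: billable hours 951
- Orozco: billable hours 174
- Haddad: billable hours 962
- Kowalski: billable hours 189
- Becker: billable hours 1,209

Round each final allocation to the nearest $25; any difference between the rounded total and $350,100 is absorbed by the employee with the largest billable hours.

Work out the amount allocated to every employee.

Combined billable hours = 951 + 174 + 962 + 189 + 1,209 = 3,485.
Proportional shares: Halvorsen 95,536.61; Orozco 17,479.89; Haddad 96,641.66; Kowalski 18,986.77; Becker 121,455.06.
Rounded to nearest $25: Halvorsen $95,525; Orozco $17,475; Haddad $96,650; Kowalski $18,975; Becker $121,450. Sum = $350,075.
Difference $350,100 − $350,075 = +$25 applied to largest billable hours (Becker): Becker becomes $121,475.

Halvorsen: $95,525; Orozco: $17,475; Haddad: $96,650; Kowalski: $18,975; Becker: $121,475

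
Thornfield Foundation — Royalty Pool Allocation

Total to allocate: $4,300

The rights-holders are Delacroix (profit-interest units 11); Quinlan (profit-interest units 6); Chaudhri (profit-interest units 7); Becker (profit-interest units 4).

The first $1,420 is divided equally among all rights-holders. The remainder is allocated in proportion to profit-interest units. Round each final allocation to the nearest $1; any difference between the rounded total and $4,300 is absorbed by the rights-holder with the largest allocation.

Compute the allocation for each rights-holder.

Delacroix: $1,487 · Quinlan: $972 · Chaudhri: $1,075 · Becker: $766

First tranche $1,420 split equally: $355 each.
Remainder $2,880 by profit-interest units (total 28): Delacroix 1,131.43 → $1,131; Quinlan 617.14 → $617; Chaudhri 720.00 → $720; Becker 411.43 → $411.
Rounding difference +$1 on remainder applied to Delacroix.
Totals: Delacroix $355 + $1,132 = $1,487; Quinlan $355 + $617 = $972; Chaudhri $355 + $720 = $1,075; Becker $355 + $411 = $766.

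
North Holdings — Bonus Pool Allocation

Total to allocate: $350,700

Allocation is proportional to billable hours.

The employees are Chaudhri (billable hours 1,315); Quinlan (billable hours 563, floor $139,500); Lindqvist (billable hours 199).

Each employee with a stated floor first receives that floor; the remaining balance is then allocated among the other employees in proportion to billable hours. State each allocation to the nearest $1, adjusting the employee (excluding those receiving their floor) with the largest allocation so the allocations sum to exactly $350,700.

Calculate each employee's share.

Fund the minimums — Quinlan $139,500. Residual $211,200.
Residual split over remaining billable hours 1,514: Chaudhri 183,439.89 → $183,440; Lindqvist 27,760.11 → $27,760.

Chaudhri: $183,440 | Quinlan: $139,500 | Lindqvist: $27,760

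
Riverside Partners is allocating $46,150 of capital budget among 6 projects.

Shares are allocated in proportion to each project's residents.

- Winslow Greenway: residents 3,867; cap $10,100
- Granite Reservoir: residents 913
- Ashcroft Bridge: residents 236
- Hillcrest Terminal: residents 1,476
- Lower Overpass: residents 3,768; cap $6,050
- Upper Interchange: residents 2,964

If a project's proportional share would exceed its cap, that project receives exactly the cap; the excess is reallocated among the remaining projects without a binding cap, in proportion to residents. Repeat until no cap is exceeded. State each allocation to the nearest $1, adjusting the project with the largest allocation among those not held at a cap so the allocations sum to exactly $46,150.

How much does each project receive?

Residents total: 13,224.
Unconstrained shares: Winslow Greenway 13,495.32; Granite Reservoir 3,186.25; Ashcroft Bridge 823.61; Hillcrest Terminal 5,151.04; Lower Overpass 13,149.82; Upper Interchange 10,343.97.
Cap binds for Winslow Greenway ($10,100), Lower Overpass ($6,050); balance $30,000 reallocated over remaining residents 5,589.
Shares after redistribution: Granite Reservoir 4,900.70 → $4,901; Ashcroft Bridge 1,266.77 → $1,267; Hillcrest Terminal 7,922.71 → $7,923; Upper Interchange 15,909.82 → $15,910.
Rounding difference −$1 applied to Upper Interchange → $15,909.

Winslow Greenway: $10,100; Granite Reservoir: $4,901; Ashcroft Bridge: $1,267; Hillcrest Terminal: $7,923; Lower Overpass: $6,050; Upper Interchange: $15,909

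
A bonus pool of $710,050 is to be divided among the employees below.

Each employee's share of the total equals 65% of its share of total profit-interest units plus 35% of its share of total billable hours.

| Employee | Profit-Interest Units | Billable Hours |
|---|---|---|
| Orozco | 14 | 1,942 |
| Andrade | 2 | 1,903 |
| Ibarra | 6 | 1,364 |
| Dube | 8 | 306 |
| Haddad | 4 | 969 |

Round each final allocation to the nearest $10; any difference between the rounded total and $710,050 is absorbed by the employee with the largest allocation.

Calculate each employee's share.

Orozco: $264,470 | Andrade: $100,090 | Ibarra: $133,730 | Dube: $120,320 | Haddad: $91,440

Totals — profit-interest units 34, billable hours 6,484.
Blended shares (65% profit-interest units + 35% billable hours): Orozco 0.3725; Andrade 0.1410; Ibarra 0.1883; Dube 0.1695; Haddad 0.1288.
Unrounded shares: Orozco 264,475.40; Andrade 100,086.79; Ibarra 133,726.04; Dube 120,324.19; Haddad 91,437.59.
After rounding ($10): Orozco $264,480; Andrade $100,090; Ibarra $133,730; Dube $120,320; Haddad $91,440. Sum = $710,060.
Difference $710,050 − $710,060 = −$10 applied to largest allocation (Orozco): Orozco becomes $264,470.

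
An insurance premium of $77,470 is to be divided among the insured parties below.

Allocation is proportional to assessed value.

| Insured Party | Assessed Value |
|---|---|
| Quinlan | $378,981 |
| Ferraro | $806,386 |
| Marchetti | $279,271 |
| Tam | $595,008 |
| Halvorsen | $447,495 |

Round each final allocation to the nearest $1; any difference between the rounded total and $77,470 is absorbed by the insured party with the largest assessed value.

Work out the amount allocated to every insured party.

Combined assessed value = 378,981 + 806,386 + 279,271 + 595,008 + 447,495 = 2,507,141.
Unrounded shares: Quinlan 11,710.41; Ferraro 24,917.12; Marchetti 8,629.40; Tam 18,385.59; Halvorsen 13,827.48.
After rounding ($1): Quinlan $11,710; Ferraro $24,917; Marchetti $8,629; Tam $18,386; Halvorsen $13,827. Sum = $77,469.
Difference $77,470 − $77,469 = +$1 applied to largest assessed value (Ferraro): Ferraro becomes $24,918.

Quinlan: $11,710 · Ferraro: $24,918 · Marchetti: $8,629 · Tam: $18,386 · Halvorsen: $13,827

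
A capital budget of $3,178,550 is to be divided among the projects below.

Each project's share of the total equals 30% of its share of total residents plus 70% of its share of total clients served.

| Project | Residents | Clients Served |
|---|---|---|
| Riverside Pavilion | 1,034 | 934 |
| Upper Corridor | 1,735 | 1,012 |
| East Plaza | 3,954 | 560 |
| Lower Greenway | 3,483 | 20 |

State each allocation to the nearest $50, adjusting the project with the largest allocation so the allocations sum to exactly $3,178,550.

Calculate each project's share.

Riverside Pavilion: $919,300 | Upper Corridor: $1,053,500 | East Plaza: $862,700 | Lower Greenway: $343,050

Residents total 10,206; clients served total 2,526.
Composite weights (30% residents + 70% clients served): Riverside Pavilion 0.2892; Upper Corridor 0.3314; East Plaza 0.2714; Lower Greenway 0.1079.
Raw shares: Riverside Pavilion 919,306.82; Upper Corridor 1,053,507.51; East Plaza 862,696.02; Lower Greenway 343,039.64.
Rounded to nearest $50: Riverside Pavilion $919,300; Upper Corridor $1,053,500; East Plaza $862,700; Lower Greenway $343,050. Sum = $3,178,550.
Sum already equals the total — no adjustment.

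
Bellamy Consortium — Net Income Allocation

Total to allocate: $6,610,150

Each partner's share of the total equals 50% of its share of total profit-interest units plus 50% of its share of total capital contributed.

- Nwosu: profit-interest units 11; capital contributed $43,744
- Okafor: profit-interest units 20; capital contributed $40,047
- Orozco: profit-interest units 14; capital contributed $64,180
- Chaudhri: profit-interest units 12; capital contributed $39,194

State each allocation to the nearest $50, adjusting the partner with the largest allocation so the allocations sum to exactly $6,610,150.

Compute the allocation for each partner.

Totals — profit-interest units 57, capital contributed 187,165.
Combined weights (50% profit-interest units + 50% capital contributed): Nwosu 0.2134; Okafor 0.2824; Orozco 0.2943; Chaudhri 0.2100.
Raw shares: Nwosu 1,410,280.02; Okafor 1,866,850.06; Orozco 1,945,102.83; Chaudhri 1,387,917.09.
Rounded to nearest $50: Nwosu $1,410,300; Okafor $1,866,850; Orozco $1,945,100; Chaudhri $1,387,900. Sum = $6,610,150.
No rounding difference to absorb.

Nwosu: $1,410,300 · Okafor: $1,866,850 · Orozco: $1,945,100 · Chaudhri: $1,387,900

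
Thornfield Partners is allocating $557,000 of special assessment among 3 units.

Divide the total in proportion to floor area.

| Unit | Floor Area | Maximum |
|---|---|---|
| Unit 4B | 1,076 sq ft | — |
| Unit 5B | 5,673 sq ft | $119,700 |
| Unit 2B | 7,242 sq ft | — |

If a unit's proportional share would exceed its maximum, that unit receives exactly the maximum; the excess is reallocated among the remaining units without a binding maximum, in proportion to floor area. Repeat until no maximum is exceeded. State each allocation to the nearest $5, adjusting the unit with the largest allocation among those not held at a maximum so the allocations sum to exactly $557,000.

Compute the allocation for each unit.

Floor area total: 13,991.
Pro-rata shares before constraints: Unit 4B 42,836.97; Unit 5B 225,849.55; Unit 2B 288,313.49.
Cap binds for Unit 5B ($119,700); remaining pool $437,300 reallocated over remaining floor area 8,318.
Remaining shares: Unit 4B 56,568.26 → $56,570; Unit 2B 380,731.74 → $380,730.

Unit 4B: $56,570 · Unit 5B: $119,700 · Unit 2B: $380,730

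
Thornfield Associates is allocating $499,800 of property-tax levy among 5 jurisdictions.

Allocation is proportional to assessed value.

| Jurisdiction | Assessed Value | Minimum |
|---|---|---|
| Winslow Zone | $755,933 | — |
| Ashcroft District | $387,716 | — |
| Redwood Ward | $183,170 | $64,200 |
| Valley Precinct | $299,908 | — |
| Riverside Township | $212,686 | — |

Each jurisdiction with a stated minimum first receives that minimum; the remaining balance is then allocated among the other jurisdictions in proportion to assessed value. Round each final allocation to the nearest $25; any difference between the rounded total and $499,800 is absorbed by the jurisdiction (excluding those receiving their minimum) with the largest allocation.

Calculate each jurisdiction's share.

Winslow Zone: $198,825 | Ashcroft District: $101,975 | Redwood Ward: $64,200 | Valley Precinct: $78,875 | Riverside Township: $55,925

Minimums first: Redwood Ward $64,200. Residual $435,600.
Residual split over remaining assessed value 1,656,243: Winslow Zone 198,814.07 → $198,825; Ashcroft District 101,971.20 → $101,975; Valley Precinct 78,877.27 → $78,875; Riverside Township 55,937.46 → $55,925.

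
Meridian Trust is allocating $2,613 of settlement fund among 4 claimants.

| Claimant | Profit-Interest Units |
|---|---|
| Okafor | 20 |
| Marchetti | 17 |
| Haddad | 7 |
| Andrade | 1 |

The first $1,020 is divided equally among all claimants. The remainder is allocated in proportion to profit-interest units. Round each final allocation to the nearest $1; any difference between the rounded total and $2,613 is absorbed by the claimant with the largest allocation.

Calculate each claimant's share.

Okafor: $963; Marchetti: $857; Haddad: $503; Andrade: $290

First tranche $1,020 split equally: $255 each.
Remainder $1,593 by profit-interest units (total 45): Okafor 708.00 → $708; Marchetti 601.80 → $602; Haddad 247.80 → $248; Andrade 35.40 → $35.
Totals: Okafor $255 + $708 = $963; Marchetti $255 + $602 = $857; Haddad $255 + $248 = $503; Andrade $255 + $35 = $290.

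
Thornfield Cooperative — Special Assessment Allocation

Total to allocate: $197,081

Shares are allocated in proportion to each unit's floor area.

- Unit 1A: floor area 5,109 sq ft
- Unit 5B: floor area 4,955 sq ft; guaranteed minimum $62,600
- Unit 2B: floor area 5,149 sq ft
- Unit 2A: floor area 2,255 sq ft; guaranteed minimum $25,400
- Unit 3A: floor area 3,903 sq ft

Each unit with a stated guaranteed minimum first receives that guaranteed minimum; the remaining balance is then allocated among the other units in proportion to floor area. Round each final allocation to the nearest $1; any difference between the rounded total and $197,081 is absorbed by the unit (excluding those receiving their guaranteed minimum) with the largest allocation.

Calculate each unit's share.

Guaranteed amounts: Unit 5B $62,600; Unit 2A $25,400. Remaining pool $109,081.
Remaining pool split over remaining floor area 14,161: Unit 1A 39,354.20 → $39,354; Unit 2B 39,662.32 → $39,662; Unit 3A 30,064.48 → $30,064.
Rounding difference +$1 applied to Unit 2B → $39,663.

Unit 1A: $39,354 | Unit 5B: $62,600 | Unit 2B: $39,663 | Unit 2A: $25,400 | Unit 3A: $30,064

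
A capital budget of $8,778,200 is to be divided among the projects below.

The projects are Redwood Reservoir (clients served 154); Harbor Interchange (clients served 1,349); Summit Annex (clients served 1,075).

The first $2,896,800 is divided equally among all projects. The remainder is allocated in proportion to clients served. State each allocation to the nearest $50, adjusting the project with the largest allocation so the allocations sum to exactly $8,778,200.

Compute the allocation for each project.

Equal tier: $2,896,800 ÷ 3 = $965,600 apiece.
Remainder $5,881,400 by clients served (total 2,578): Redwood Reservoir 351,332.66 → $351,350; Harbor Interchange 3,077,582.85 → $3,077,600; Summit Annex 2,452,484.48 → $2,452,500.
Rounding difference −$50 on remainder applied to Harbor Interchange.
Totals: Redwood Reservoir $965,600 + $351,350 = $1,316,950; Harbor Interchange $965,600 + $3,077,550 = $4,043,150; Summit Annex $965,600 + $2,452,500 = $3,418,100.

Redwood Reservoir: $1,316,950 · Harbor Interchange: $4,043,150 · Summit Annex: $3,418,100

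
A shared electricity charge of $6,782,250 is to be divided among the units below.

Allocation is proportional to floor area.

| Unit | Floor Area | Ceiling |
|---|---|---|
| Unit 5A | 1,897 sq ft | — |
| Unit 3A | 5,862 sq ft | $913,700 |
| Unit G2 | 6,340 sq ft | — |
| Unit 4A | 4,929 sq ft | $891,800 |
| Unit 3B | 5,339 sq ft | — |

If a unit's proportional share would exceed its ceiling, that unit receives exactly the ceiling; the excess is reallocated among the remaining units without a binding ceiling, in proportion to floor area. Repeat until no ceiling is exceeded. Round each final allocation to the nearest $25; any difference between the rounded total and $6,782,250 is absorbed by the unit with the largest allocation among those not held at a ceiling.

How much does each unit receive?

Sum of floor area: 24,367.
Proportional shares (ignoring caps): Unit 5A 528,006.25; Unit 3A 1,631,614.46; Unit G2 1,764,659.79; Unit 4A 1,371,925.57; Unit 3B 1,486,043.94.
Capped: Unit 3A ($913,700), Unit 4A ($891,800); remaining pool $4,976,750 reallocated over remaining floor area 13,576.
Remaining shares: Unit 5A 695,410.63 → $695,400; Unit G2 2,324,145.18 → $2,324,150; Unit 3B 1,957,194.18 → $1,957,200.

Unit 5A: $695,400; Unit 3A: $913,700; Unit G2: $2,324,150; Unit 4A: $891,800; Unit 3B: $1,957,200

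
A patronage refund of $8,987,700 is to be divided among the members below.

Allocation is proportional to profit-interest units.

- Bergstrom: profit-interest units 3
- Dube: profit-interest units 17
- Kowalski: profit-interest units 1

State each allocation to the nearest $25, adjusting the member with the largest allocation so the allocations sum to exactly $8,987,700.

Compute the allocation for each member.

Sum of profit-interest units: 21.
Pro-rata amounts: Bergstrom 3/21 × $8,987,700 = 1,283,957.14; Dube 17/21 × $8,987,700 = 7,275,757.14; Kowalski 1/21 × $8,987,700 = 427,985.71.
At nearest $25: Bergstrom $1,283,950; Dube $7,275,750; Kowalski $427,975. Sum = $8,987,675.
Difference $8,987,700 − $8,987,675 = +$25 applied to largest allocation (Dube): Dube becomes $7,275,775.

Bergstrom: $1,283,950 | Dube: $7,275,775 | Kowalski: $427,975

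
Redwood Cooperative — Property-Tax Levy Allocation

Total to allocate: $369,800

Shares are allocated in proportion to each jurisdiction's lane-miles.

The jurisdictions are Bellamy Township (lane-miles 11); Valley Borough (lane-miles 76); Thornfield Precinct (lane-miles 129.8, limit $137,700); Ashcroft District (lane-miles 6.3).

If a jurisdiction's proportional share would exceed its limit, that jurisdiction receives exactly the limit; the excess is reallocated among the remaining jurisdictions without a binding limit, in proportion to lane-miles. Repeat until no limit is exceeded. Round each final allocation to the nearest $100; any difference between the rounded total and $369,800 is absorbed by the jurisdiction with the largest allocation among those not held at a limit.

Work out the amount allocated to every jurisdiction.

Bellamy Township: $27,400 · Valley Borough: $189,000 · Thornfield Precinct: $137,700 · Ashcroft District: $15,700

Sum of lane-miles: 223.1.
Proportional shares (ignoring caps): Bellamy Township 18,233.08; Valley Borough 125,974.00; Thornfield Precinct 215,150.34; Ashcroft District 10,442.58.
Held at cap: Thornfield Precinct ($137,700); residual $232,100 reallocated over remaining lane-miles 93.3.
Shares after redistribution: Bellamy Township 27,364.42 → $27,400; Valley Borough 189,063.24 → $189,100; Ashcroft District 15,672.35 → $15,700.
Rounding difference −$100 applied to Valley Borough → $189,000.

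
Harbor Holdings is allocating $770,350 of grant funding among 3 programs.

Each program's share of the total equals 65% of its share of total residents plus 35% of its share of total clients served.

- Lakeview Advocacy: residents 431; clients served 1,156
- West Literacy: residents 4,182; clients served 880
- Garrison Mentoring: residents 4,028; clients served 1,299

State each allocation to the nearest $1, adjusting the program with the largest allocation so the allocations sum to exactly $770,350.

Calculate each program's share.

Lakeview Advocacy: $118,434 | West Literacy: $313,483 | Garrison Mentoring: $338,433

Totals — residents 8,641, clients served 3,335.
Blended shares (65% residents + 35% clients served): Lakeview Advocacy 0.1537; West Literacy 0.4069; Garrison Mentoring 0.4393.
Proportional shares: Lakeview Advocacy 118,433.88; West Literacy 313,482.74; Garrison Mentoring 338,433.38.
At nearest $1: Lakeview Advocacy $118,434; West Literacy $313,483; Garrison Mentoring $338,433. Sum = $770,350.
Rounded total matches; no reconciliation needed.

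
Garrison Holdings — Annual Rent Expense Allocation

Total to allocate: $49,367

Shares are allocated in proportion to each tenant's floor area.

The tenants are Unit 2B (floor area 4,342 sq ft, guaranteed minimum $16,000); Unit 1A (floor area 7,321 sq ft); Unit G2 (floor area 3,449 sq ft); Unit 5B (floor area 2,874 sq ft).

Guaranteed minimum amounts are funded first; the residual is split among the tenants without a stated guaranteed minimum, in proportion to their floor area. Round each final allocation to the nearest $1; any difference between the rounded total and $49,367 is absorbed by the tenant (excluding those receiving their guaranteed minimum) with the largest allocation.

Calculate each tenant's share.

Fund the minimums — Unit 2B $16,000. Residual $33,367.
Residual split over remaining floor area 13,644: Unit 1A 17,903.83 → $17,904; Unit G2 8,434.68 → $8,435; Unit 5B 7,028.49 → $7,028.

Unit 2B: $16,000 | Unit 1A: $17,904 | Unit G2: $8,435 | Unit 5B: $7,028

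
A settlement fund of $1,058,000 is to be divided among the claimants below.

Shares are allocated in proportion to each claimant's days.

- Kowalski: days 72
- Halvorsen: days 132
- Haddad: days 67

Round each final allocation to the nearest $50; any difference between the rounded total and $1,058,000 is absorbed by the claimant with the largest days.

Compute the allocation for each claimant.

Days total: 72 + 132 + 67 = 271.
Pro-rata amounts: Kowalski 281,092.25; Halvorsen 515,335.79; Haddad 261,571.96.
After rounding ($50): Kowalski $281,100; Halvorsen $515,350; Haddad $261,550. Sum = $1,058,000.
No rounding difference to absorb.

Kowalski: $281,100 | Halvorsen: $515,350 | Haddad: $261,550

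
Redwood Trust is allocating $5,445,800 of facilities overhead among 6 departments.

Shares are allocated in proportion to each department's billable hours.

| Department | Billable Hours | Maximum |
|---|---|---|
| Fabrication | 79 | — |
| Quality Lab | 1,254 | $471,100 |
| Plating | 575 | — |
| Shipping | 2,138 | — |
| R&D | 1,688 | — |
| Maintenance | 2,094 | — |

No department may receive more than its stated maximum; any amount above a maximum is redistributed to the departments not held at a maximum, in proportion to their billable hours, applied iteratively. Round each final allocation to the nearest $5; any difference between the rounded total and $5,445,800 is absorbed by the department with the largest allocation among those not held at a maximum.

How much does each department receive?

Fabrication: $59,780; Quality Lab: $471,100; Plating: $435,115; Shipping: $1,617,875; R&D: $1,277,350; Maintenance: $1,584,580

Billable hours total: 7,828.
Pro-rata shares before constraints: Fabrication 54,958.89; Quality Lab 872,385.44; Plating 400,017.25; Shipping 1,487,368.47; R&D 1,174,311.50; Maintenance 1,456,758.46.
Cap binds for Quality Lab ($471,100); balance $4,974,700 reallocated over remaining billable hours 6,574.
Shares after redistribution: Fabrication 59,781.15 → $59,780; Plating 435,115.99 → $435,115; Shipping 1,617,874.75 → $1,617,875; R&D 1,277,349.19 → $1,277,350; Maintenance 1,584,578.92 → $1,584,580.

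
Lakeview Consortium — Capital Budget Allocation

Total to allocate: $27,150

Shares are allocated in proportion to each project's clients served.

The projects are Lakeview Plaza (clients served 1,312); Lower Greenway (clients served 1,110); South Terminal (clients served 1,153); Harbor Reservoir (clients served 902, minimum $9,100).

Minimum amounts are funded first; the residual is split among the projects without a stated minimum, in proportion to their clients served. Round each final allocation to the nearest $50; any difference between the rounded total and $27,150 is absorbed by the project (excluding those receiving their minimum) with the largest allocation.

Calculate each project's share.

Fund the minimums — Harbor Reservoir $9,100. Remaining pool $18,050.
Remaining pool split over remaining clients served 3,575: Lakeview Plaza 6,624.22 → $6,600; Lower Greenway 5,604.34 → $5,600; South Terminal 5,821.44 → $5,800.
Rounding difference +$50 applied to Lakeview Plaza → $6,650.

Lakeview Plaza: $6,650 · Lower Greenway: $5,600 · South Terminal: $5,800 · Harbor Reservoir: $9,100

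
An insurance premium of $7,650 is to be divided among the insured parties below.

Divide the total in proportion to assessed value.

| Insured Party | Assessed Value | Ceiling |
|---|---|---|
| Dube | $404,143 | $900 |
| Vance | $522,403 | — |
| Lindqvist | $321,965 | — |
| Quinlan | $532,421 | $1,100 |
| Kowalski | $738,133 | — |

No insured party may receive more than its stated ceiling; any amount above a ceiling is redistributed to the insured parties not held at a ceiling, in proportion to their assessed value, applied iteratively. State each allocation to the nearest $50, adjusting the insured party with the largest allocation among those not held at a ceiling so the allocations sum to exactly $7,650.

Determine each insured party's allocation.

Dube: $900 · Vance: $1,850 · Lindqvist: $1,150 · Quinlan: $1,100 · Kowalski: $2,650

Combined assessed value = 2,519,065.
Unconstrained shares: Dube 1,227.32; Vance 1,586.45; Lindqvist 977.76; Quinlan 1,616.88; Kowalski 2,241.59.
Capped: Dube ($900), Quinlan ($1,100); balance $5,650 reallocated over remaining assessed value 1,582,501.
Redistributed shares: Vance 1,865.13 → $1,850; Lindqvist 1,149.51 → $1,150; Kowalski 2,635.35 → $2,650.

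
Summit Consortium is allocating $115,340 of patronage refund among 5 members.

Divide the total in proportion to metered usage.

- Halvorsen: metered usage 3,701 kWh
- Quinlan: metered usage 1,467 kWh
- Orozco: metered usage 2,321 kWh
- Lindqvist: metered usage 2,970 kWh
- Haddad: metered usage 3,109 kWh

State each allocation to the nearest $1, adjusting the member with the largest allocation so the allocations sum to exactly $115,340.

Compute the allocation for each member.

Halvorsen: $31,461 | Quinlan: $12,471 | Orozco: $19,731 | Lindqvist: $25,248 | Haddad: $26,429

Total metered usage = 13,568.
Proportional shares: Halvorsen 3,701/13,568 × $115,340 = 31,461.77; Quinlan 1,467/13,568 × $115,340 = 12,470.80; Orozco 2,321/13,568 × $115,340 = 19,730.55; Lindqvist 2,970/13,568 × $115,340 = 25,247.63; Haddad 3,109/13,568 × $115,340 = 26,429.25.
At nearest $1: Halvorsen $31,462; Quinlan $12,471; Orozco $19,731; Lindqvist $25,248; Haddad $26,429. Sum = $115,341.
Difference $115,340 − $115,341 = −$1 applied to largest allocation (Halvorsen): Halvorsen becomes $31,461.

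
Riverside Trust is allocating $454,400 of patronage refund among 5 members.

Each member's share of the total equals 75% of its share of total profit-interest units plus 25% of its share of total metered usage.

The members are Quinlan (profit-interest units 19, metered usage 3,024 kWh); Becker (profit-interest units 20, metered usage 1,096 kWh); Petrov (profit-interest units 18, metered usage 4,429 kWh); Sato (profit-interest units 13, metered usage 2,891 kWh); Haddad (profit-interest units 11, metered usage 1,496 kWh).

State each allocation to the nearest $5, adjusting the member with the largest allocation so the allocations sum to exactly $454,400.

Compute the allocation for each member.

Totals — profit-interest units 81, metered usage 12,936.
Combined weights (75% profit-interest units + 25% metered usage): Quinlan 0.2344; Becker 0.2064; Petrov 0.2523; Sato 0.1762; Haddad 0.1308.
Proportional shares: Quinlan 106,496.58; Becker 93,772.89; Petrov 114,627.46; Sato 80,084.18; Haddad 59,418.90.
After rounding ($5): Quinlan $106,495; Becker $93,775; Petrov $114,625; Sato $80,085; Haddad $59,420. Sum = $454,400.
Sum already equals the total — no adjustment.

Quinlan: $106,495 · Becker: $93,775 · Petrov: $114,625 · Sato: $80,085 · Haddad: $59,420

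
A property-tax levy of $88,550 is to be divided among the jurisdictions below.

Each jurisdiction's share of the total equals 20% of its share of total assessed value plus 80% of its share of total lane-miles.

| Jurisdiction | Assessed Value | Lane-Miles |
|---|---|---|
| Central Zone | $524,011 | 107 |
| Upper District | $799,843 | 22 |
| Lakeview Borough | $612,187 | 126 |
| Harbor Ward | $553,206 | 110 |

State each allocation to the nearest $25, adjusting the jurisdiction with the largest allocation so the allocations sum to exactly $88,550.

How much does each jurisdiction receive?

Central Zone: $24,500 | Upper District: $9,950 | Lakeview Borough: $28,825 | Harbor Ward: $25,275

Totals — assessed value 2,489,247, lane-miles 365.
Blended shares (20% assessed value + 80% lane-miles): Central Zone 0.2766; Upper District 0.1125; Lakeview Borough 0.3254; Harbor Ward 0.2855.
Proportional shares: Central Zone 24,494.92; Upper District 9,960.37; Lakeview Borough 28,809.82; Harbor Ward 25,284.88.
At nearest $25: Central Zone $24,500; Upper District $9,950; Lakeview Borough $28,800; Harbor Ward $25,275. Sum = $88,525.
Difference $88,550 − $88,525 = +$25 applied to largest allocation (Lakeview Borough): Lakeview Borough becomes $28,825.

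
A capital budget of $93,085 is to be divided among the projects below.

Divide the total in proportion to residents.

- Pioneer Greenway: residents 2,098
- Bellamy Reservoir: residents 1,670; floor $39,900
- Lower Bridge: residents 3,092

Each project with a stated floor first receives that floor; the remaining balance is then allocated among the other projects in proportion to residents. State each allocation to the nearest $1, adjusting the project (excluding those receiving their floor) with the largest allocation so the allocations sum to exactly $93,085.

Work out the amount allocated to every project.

Pioneer Greenway: $21,499 · Bellamy Reservoir: $39,900 · Lower Bridge: $31,686

Fund the minimums — Bellamy Reservoir $39,900. Residual $53,185.
Residual split over remaining residents 5,190: Pioneer Greenway 21,499.45 → $21,499; Lower Bridge 31,685.55 → $31,686.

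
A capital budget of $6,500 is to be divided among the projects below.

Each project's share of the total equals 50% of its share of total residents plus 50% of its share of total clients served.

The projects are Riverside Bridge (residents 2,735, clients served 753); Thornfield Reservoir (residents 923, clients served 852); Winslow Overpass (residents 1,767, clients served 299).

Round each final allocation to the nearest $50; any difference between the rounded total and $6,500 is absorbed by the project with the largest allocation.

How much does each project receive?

Residents total 5,425; clients served total 1,904.
Composite weights (50% residents + 50% clients served): Riverside Bridge 0.4498; Thornfield Reservoir 0.3088; Winslow Overpass 0.2414.
Pro-rata amounts: Riverside Bridge 2,923.80; Thornfield Reservoir 2,007.26; Winslow Overpass 1,568.94.
At nearest $50: Riverside Bridge $2,900; Thornfield Reservoir $2,000; Winslow Overpass $1,550. Sum = $6,450.
Difference $6,500 − $6,450 = +$50 applied to largest allocation (Riverside Bridge): Riverside Bridge becomes $2,950.

Riverside Bridge: $2,950; Thornfield Reservoir: $2,000; Winslow Overpass: $1,550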